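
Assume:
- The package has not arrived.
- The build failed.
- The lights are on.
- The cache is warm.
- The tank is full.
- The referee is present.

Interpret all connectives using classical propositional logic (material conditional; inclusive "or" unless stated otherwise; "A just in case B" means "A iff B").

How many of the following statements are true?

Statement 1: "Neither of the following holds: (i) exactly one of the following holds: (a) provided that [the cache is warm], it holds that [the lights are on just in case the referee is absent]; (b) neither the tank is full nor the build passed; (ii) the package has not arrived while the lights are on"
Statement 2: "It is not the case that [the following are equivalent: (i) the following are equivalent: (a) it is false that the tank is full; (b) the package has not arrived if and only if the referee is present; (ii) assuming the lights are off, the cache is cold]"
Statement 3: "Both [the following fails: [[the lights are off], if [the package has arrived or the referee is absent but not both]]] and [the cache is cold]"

1

Let S = "the cache is warm" (T), R = "the lights are on" (T), V = "the referee is present" (T), U = "the tank is full" (T), Q = "the build passed" (F), P = "the package has arrived" (F).

Statement 1: Parsed as ((S → (R ↔ ¬V)) ⊕ (U ↓ Q)) ↓ (¬P ∧ R)

¬V = ¬T = F
R ↔ ¬V = T ↔ F = F
S → (R ↔ ¬V) = T → F = F
U ↓ Q = T ↓ F = F
(S → (R ↔ ¬V)) ⊕ (U ↓ Q) = F ⊕ F = F
¬P = ¬F = T
¬P ∧ R = T ∧ T = T
((S → (R ↔ ¬V)) ⊕ (U ↓ Q)) ↓ (¬P ∧ R) = F ↓ T = F
Hence Statement 1 is false.

Statement 2: Formalization: ¬((¬U ↔ (¬P ↔ V)) ↔ (¬R → ¬S))

¬U = ¬T = F
¬P = ¬F = T
¬P ↔ V = T ↔ T = T
¬U ↔ (¬P ↔ V) = F ↔ T = F
¬R = ¬T = F
¬S = ¬T = F
¬R → ¬S = F → F = T
(¬U ↔ (¬P ↔ V)) ↔ (¬R → ¬S) = F ↔ T = F
¬((¬U ↔ (¬P ↔ V)) ↔ (¬R → ¬S)) = ¬F = T
Hence Statement 2 is true.

Statement 3: In symbols: ¬((P ⊕ ¬V) → ¬R) ∧ ¬S

¬V = ¬T = F
P ⊕ ¬V = F ⊕ F = F
¬R = ¬T = F
(P ⊕ ¬V) → ¬R = F → F = T
¬((P ⊕ ¬V) → ¬R) = ¬T = F
¬S = ¬T = F
¬((P ⊕ ¬V) → ¬R) ∧ ¬S = F ∧ F = F
So Statement 3 is false.

True statements: 1 (Statement 2).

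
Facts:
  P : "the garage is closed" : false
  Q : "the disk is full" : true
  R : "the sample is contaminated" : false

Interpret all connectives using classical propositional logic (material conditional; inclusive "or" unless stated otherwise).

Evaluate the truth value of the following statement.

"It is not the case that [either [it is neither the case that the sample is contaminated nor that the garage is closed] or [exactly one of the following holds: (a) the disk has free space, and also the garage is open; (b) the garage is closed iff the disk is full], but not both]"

False

Values: R=F, P=F, Q=T.
Parsed as ~((R nor P) xor ((~Q & ~P) xor (P <-> Q)))

R nor P = F nor F = T
~Q = ~T = F
~P = ~F = T
~Q & ~P = F & T = F
P <-> Q = F <-> T = F
(~Q & ~P) xor (P <-> Q) = F xor F = F
(R nor P) xor ((~Q & ~P) xor (P <-> Q)) = T xor F = T
~((R nor P) xor ((~Q & ~P) xor (P <-> Q))) = ~T = F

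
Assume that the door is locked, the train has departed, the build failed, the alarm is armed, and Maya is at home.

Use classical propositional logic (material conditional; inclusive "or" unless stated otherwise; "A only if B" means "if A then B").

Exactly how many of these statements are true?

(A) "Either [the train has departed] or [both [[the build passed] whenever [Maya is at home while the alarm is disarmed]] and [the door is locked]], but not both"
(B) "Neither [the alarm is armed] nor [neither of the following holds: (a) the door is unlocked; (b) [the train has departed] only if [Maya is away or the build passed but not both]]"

0

Let Q = "the train has departed" (T), U = "Maya is at home" (T), S = "the alarm is armed" (T), R = "the build passed" (F), P = "the door is locked" (T).

(A): In symbols: Q xor (((U & ~S) -> R) & P)

~S = ~T = F
U & ~S = T & F = F
(U & ~S) -> R = F -> F = T
((U & ~S) -> R) & P = T & T = T
Q xor (((U & ~S) -> R) & P) = T xor T = F
So (A) is false.

(B): Parsed as S nor (~P nor (Q -> (~U xor R)))

~P = ~T = F
~U = ~T = F
~U xor R = F xor F = F
Q -> (~U xor R) = T -> F = F
~P nor (Q -> (~U xor R)) = F nor F = T
S nor (~P nor (Q -> (~U xor R))) = T nor T = F
Thus (B) is false.

True statements: 0 (none).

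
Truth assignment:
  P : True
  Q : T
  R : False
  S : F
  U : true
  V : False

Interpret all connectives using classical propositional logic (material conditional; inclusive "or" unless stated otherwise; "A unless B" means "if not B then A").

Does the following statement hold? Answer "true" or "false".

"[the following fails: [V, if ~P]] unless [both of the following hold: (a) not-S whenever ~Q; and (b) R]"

Formalization: ~(~P -> V) | ((~Q -> ~S) & R)

~P = ~T = F
~P -> V = F -> F = T
~(~P -> V) = ~T = F
~Q = ~T = F
~S = ~F = T
~Q -> ~S = F -> T = T
(~Q -> ~S) & R = T & F = F
~(~P -> V) | ((~Q -> ~S) & R) = F | F = F

False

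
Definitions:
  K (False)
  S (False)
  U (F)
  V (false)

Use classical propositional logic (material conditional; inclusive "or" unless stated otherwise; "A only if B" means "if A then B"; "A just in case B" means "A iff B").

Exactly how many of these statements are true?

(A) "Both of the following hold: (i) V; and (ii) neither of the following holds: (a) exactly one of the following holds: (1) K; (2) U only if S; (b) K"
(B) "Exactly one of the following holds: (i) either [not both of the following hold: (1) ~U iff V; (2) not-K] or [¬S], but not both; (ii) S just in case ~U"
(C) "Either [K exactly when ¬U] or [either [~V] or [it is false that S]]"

1

(A): Parsed as V & ((K xor (U -> S)) nor K)

U -> S = F -> F = T
K xor (U -> S) = F xor T = T
(K xor (U -> S)) nor K = T nor F = F
V & ((K xor (U -> S)) nor K) = F & F = F
So (A) is false.

(B): This is (((~U <-> V) nand ~K) xor ~S) xor (S <-> ~U).

~U = ~F = T
~U <-> V = T <-> F = F
~K = ~F = T
(~U <-> V) nand ~K = F nand T = T
~S = ~F = T
((~U <-> V) nand ~K) xor ~S = T xor T = F
~U = ~F = T
S <-> ~U = F <-> T = F
(((~U <-> V) nand ~K) xor ~S) xor (S <-> ~U) = F xor F = F
So (B) is false.

(C): This is (K <-> ~U) | (~V | ~S).

~U = ~F = T
K <-> ~U = F <-> T = F
~V = ~F = T
~S = ~F = T
~V | ~S = T | T = T
(K <-> ~U) | (~V | ~S) = F | T = T
So (C) is true.

True statements: 1.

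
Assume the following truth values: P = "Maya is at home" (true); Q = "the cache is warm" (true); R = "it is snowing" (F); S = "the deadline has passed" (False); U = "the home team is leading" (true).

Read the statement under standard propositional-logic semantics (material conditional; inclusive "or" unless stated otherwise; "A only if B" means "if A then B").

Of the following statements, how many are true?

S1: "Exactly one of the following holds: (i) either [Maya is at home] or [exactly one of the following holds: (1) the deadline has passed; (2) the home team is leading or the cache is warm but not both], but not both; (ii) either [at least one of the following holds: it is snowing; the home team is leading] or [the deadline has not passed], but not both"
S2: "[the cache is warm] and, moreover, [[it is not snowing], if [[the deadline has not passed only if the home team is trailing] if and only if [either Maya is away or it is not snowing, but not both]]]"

2

S1: Formalization: (P ⊕ (S ⊕ (U ⊕ Q))) ⊕ ((R ∨ U) ⊕ ¬S)

U ⊕ Q = T ⊕ T = F
S ⊕ (U ⊕ Q) = F ⊕ F = F
P ⊕ (S ⊕ (U ⊕ Q)) = T ⊕ F = T
R ∨ U = F ∨ T = T
¬S = ¬F = T
(R ∨ U) ⊕ ¬S = T ⊕ T = F
(P ⊕ (S ⊕ (U ⊕ Q))) ⊕ ((R ∨ U) ⊕ ¬S) = T ⊕ F = T
Hence S1 is true.

S2: In symbols: Q ∧ (((¬S → ¬U) ↔ (¬P ⊕ ¬R)) → ¬R)

¬S = ¬F = T
¬U = ¬T = F
¬S → ¬U = T → F = F
¬P = ¬T = F
¬R = ¬F = T
¬P ⊕ ¬R = F ⊕ T = T
(¬S → ¬U) ↔ (¬P ⊕ ¬R) = F ↔ T = F
¬R = ¬F = T
((¬S → ¬U) ↔ (¬P ⊕ ¬R)) → ¬R = F → T = T
Q ∧ (((¬S → ¬U) ↔ (¬P ⊕ ¬R)) → ¬R) = T ∧ T = T
So S2 is true.

True statements: 2.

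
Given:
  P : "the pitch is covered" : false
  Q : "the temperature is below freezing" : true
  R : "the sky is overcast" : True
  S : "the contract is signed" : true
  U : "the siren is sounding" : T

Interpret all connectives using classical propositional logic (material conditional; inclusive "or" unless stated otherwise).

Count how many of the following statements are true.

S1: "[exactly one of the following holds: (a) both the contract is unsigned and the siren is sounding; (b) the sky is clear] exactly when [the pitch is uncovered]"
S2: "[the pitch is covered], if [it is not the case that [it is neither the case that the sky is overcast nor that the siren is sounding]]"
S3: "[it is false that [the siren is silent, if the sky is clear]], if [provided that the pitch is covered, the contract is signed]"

0

S1: Parsed as ((~S & U) xor ~R) <-> ~P

~S = ~T = F
~S & U = F & T = F
~R = ~T = F
(~S & U) xor ~R = F xor F = F
~P = ~F = T
((~S & U) xor ~R) <-> ~P = F <-> T = F
Hence S1 is false.

S2: Parsed as ~(R nor U) -> P

R nor U = T nor T = F
~(R nor U) = ~F = T
~(R nor U) -> P = T -> F = F
So S2 is false.

S3: Formalization: (P -> S) -> ~(~R -> ~U)

P -> S = F -> T = T
~R = ~T = F
~U = ~T = F
~R -> ~U = F -> F = T
~(~R -> ~U) = ~T = F
(P -> S) -> ~(~R -> ~U) = T -> F = F
Thus S3 is false.

0 of the 3 statements are true (none).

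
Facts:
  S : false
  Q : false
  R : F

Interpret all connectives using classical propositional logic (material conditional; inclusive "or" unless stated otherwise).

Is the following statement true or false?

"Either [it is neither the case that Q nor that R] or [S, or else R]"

Values: Q=F, R=F, S=F.
In symbols: (Q nor R) | (S | R)

Q nor R = F nor F = T
S | R = F | F = F
(Q nor R) | (S | R) = T | F = T

true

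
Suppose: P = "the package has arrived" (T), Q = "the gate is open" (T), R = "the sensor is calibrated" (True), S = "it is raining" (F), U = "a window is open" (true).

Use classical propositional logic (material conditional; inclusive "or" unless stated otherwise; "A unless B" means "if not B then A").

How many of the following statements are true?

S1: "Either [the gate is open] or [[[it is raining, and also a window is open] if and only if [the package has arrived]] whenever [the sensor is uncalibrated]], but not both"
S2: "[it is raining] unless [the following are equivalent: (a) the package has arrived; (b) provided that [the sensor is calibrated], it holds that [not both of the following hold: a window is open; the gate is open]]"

S1: In symbols: Q ⊕ (¬R → ((S ∧ U) ↔ P))

¬R = ¬T = F
S ∧ U = F ∧ T = F
(S ∧ U) ↔ P = F ↔ T = F
¬R → ((S ∧ U) ↔ P) = F → F = T
Q ⊕ (¬R → ((S ∧ U) ↔ P)) = T ⊕ T = F
So S1 is false.

S2: Formalization: S ∨ (P ↔ (R → (U ↑ Q)))

U ↑ Q = T ↑ T = F
R → (U ↑ Q) = T → F = F
P ↔ (R → (U ↑ Q)) = T ↔ F = F
S ∨ (P ↔ (R → (U ↑ Q))) = F ∨ F = F
Hence S2 is false.

Count: 0.

0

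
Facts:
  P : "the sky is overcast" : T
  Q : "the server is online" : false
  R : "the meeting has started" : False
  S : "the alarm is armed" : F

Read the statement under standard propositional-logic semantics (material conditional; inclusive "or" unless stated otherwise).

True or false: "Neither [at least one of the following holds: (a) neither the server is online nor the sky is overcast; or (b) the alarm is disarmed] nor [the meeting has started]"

False.

In symbols: ((Q ↓ P) ∨ ¬S) ↓ R

Q ↓ P = F ↓ T = F
¬S = ¬F = T
(Q ↓ P) ∨ ¬S = F ∨ T = T
((Q ↓ P) ∨ ¬S) ↓ R = T ↓ F = F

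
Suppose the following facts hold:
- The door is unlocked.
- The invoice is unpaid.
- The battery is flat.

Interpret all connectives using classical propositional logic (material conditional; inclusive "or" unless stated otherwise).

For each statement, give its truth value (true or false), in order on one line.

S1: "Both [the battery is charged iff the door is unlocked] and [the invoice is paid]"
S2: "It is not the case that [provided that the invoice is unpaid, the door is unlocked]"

S1 false / S2 false

Let W = "the battery is charged" (F), S = "the door is locked" (F), G = "the invoice is paid" (F).

S1: Parsed as (W <-> ~S) & G

~S = ~F = T
W <-> ~S = F <-> T = F
(W <-> ~S) & G = F & F = F
So S1 is false.

S2: Parsed as ~(~G -> ~S)

~G = ~F = T
~S = ~F = T
~G -> ~S = T -> T = T
~(~G -> ~S) = ~T = F
Thus S2 is false.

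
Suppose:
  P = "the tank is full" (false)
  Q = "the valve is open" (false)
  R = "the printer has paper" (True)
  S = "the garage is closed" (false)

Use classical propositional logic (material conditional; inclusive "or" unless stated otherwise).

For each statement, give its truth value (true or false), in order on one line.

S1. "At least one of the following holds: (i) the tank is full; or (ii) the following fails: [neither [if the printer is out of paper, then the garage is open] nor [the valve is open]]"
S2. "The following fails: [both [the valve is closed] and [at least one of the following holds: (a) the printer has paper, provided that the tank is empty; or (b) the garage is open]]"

S1 T / S2 F

S1: Formalization: P ∨ ¬((¬R → ¬S) ↓ Q)

¬R = ¬T = F
¬S = ¬F = T
¬R → ¬S = F → T = T
(¬R → ¬S) ↓ Q = T ↓ F = F
¬((¬R → ¬S) ↓ Q) = ¬F = T
P ∨ ¬((¬R → ¬S) ↓ Q) = F ∨ T = T
So S1 is true.

S2: In symbols: ¬(¬Q ∧ ((¬P → R) ∨ ¬S))

¬Q = ¬F = T
¬P = ¬F = T
¬P → R = T → T = T
¬S = ¬F = T
(¬P → R) ∨ ¬S = T ∨ T = T
¬Q ∧ ((¬P → R) ∨ ¬S) = T ∧ T = T
¬(¬Q ∧ ((¬P → R) ∨ ¬S)) = ¬T = F
So S2 is false.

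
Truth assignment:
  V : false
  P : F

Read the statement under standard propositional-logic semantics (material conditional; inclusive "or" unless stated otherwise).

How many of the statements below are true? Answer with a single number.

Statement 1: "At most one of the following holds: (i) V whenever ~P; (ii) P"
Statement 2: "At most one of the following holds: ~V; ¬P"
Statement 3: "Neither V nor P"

2

Statement 1: Formalization: (~P -> V) nand P

~P = ~F = T
~P -> V = T -> F = F
(~P -> V) nand P = F nand F = T
So Statement 1 is true.

Statement 2: This is ~V nand ~P.

~V = ~F = T
~P = ~F = T
~V nand ~P = T nand T = F
Thus Statement 2 is false.

Statement 3: Parsed as V nor P

V nor P = F nor F = T
Thus Statement 3 is true.

Count: 2.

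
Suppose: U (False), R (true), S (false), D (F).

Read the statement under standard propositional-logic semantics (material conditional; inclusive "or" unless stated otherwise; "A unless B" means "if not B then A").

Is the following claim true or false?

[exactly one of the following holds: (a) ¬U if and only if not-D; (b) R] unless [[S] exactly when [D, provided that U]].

False

This is ((not U iff not D) xor R) or (S iff (U -> D)).

not U = not False = True
not D = not False = True
not U iff not D = True iff True = True
(not U iff not D) xor R = True xor True = False
U -> D = False -> False = True
S iff (U -> D) = False iff True = False
((not U iff not D) xor R) or (S iff (U -> D)) = False or False = False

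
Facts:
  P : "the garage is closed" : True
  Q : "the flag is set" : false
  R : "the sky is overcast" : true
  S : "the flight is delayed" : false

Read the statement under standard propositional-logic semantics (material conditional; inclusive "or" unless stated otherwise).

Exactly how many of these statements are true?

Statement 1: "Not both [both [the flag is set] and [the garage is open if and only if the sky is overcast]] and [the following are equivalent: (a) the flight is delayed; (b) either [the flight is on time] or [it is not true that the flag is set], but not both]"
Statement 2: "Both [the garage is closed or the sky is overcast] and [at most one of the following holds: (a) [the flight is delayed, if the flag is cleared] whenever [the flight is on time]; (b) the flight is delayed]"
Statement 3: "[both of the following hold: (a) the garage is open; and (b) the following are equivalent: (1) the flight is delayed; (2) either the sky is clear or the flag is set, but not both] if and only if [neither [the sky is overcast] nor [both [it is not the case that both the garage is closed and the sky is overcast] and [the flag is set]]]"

3

Statement 1: This is (Q and (not P iff R)) nand (S iff (not S xor not Q)).

not P = not True = False
not P iff R = False iff True = False
Q and (not P iff R) = False and False = False
not S = not False = True
not Q = not False = True
not S xor not Q = True xor True = False
S iff (not S xor not Q) = False iff False = True
(Q and (not P iff R)) nand (S iff (not S xor not Q)) = False nand True = True
So Statement 1 is true.

Statement 2: Formalization: (P or R) and ((not S -> (not Q -> S)) nand S)

P or R = True or True = True
not S = not False = True
not Q = not False = True
not Q -> S = True -> False = False
not S -> (not Q -> S) = True -> False = False
(not S -> (not Q -> S)) nand S = False nand False = True
(P or R) and ((not S -> (not Q -> S)) nand S) = True and True = True
So Statement 2 is true.

Statement 3: In symbols: (not P and (S iff (not R xor Q))) iff (R nor ((P nand R) and Q))

not P = not True = False
not R = not True = False
not R xor Q = False xor False = False
S iff (not R xor Q) = False iff False = True
not P and (S iff (not R xor Q)) = False and True = False
P nand R = True nand True = False
(P nand R) and Q = False and False = False
R nor ((P nand R) and Q) = True nor False = False
(not P and (S iff (not R xor Q))) iff (R nor ((P nand R) and Q)) = False iff False = True
Thus Statement 3 is true.

Count: 3.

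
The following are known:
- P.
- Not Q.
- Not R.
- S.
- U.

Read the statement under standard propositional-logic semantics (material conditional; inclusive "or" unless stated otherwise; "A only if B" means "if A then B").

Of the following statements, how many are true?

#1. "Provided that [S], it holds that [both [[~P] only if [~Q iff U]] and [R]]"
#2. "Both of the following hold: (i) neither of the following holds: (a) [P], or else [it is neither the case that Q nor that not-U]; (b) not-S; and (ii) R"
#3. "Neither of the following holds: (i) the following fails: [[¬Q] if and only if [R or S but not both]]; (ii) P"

0

#1: Formalization: S -> ((not P -> (not Q iff U)) and R)

not P = not True = False
not Q = not False = True
not Q iff U = True iff True = True
not P -> (not Q iff U) = False -> True = True
(not P -> (not Q iff U)) and R = True and False = False
S -> ((not P -> (not Q iff U)) and R) = True -> False = False
Hence #1 is false.

#2: This is ((P or (Q nor not U)) nor not S) and R.

not U = not True = False
Q nor not U = False nor False = True
P or (Q nor not U) = True or True = True
not S = not True = False
(P or (Q nor not U)) nor not S = True nor False = False
((P or (Q nor not U)) nor not S) and R = False and False = False
Hence #2 is false.

#3: Parsed as not (not Q iff (R xor S)) nor P

not Q = not False = True
R xor S = False xor True = True
not Q iff (R xor S) = True iff True = True
not (not Q iff (R xor S)) = not True = False
not (not Q iff (R xor S)) nor P = False nor True = False
Hence #3 is false.

Count: 0.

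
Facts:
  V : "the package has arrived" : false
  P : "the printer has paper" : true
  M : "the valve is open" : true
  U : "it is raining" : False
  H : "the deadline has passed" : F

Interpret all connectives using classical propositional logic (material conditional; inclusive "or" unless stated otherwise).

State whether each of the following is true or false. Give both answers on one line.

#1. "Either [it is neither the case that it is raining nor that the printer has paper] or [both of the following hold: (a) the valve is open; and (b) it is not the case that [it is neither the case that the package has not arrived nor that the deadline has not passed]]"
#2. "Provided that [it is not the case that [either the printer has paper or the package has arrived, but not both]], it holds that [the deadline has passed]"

#1: This is (U nor P) or (M and not (not V nor not H)).

U nor P = False nor True = False
not V = not False = True
not H = not False = True
not V nor not H = True nor True = False
not (not V nor not H) = not False = True
M and not (not V nor not H) = True and True = True
(U nor P) or (M and not (not V nor not H)) = False or True = True
So #1 is true.

#2: In symbols: not (P xor V) -> H

P xor V = True xor False = True
not (P xor V) = not True = False
not (P xor V) -> H = False -> False = True
So #2 is true.

#1 T, #2 T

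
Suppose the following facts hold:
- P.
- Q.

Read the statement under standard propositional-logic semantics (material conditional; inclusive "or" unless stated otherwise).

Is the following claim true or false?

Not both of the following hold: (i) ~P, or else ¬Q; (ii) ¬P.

true

Formalization: (~P | ~Q) nand ~P

~P = ~T = F
~Q = ~T = F
~P | ~Q = F | F = F
~P = ~T = F
(~P | ~Q) nand ~P = F nand F = T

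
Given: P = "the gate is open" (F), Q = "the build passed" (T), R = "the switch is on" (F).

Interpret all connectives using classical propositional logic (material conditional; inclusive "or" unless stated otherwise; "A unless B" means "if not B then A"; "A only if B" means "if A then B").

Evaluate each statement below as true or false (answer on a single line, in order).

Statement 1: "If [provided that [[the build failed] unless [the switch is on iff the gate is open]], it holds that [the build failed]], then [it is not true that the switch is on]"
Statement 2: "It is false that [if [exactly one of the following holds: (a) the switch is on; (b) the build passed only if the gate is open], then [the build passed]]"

Statement 1 true / Statement 2 false

Statement 1: In symbols: ((~Q | (R <-> P)) -> ~Q) -> ~R

~Q = ~T = F
R <-> P = F <-> F = T
~Q | (R <-> P) = F | T = T
~Q = ~T = F
(~Q | (R <-> P)) -> ~Q = T -> F = F
~R = ~F = T
((~Q | (R <-> P)) -> ~Q) -> ~R = F -> T = T
Hence Statement 1 is true.

Statement 2: Formalization: ~((R xor (Q -> P)) -> Q)

Q -> P = T -> F = F
R xor (Q -> P) = F xor F = F
(R xor (Q -> P)) -> Q = F -> T = T
~((R xor (Q -> P)) -> Q) = ~T = F
Hence Statement 2 is false.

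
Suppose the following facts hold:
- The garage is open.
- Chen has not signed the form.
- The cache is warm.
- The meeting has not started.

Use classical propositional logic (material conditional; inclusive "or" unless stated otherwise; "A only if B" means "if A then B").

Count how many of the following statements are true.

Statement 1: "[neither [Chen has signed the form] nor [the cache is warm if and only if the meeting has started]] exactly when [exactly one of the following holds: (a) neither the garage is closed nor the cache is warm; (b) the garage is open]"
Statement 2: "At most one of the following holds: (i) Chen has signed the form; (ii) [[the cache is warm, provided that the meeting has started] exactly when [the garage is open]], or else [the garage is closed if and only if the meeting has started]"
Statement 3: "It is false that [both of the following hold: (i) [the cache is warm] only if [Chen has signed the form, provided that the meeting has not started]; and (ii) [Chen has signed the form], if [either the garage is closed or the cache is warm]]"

Let N = "Chen has signed the form" (False), W = "the cache is warm" (True), Q = "the meeting has started" (False), G = "the garage is closed" (False).

Statement 1: Parsed as (N nor (W iff Q)) iff ((G nor W) xor not G)

W iff Q = True iff False = False
N nor (W iff Q) = False nor False = True
G nor W = False nor True = False
not G = not False = True
(G nor W) xor not G = False xor True = True
(N nor (W iff Q)) iff ((G nor W) xor not G) = True iff True = True
Hence Statement 1 is true.

Statement 2: This is N nand (((Q -> W) iff not G) or (G iff Q)).

Q -> W = False -> True = True
not G = not False = True
(Q -> W) iff not G = True iff True = True
G iff Q = False iff False = True
((Q -> W) iff not G) or (G iff Q) = True or True = True
N nand (((Q -> W) iff not G) or (G iff Q)) = False nand True = True
Hence Statement 2 is true.

Statement 3: Parsed as not ((W -> (not Q -> N)) and ((G or W) -> N))

not Q = not False = True
not Q -> N = True -> False = False
W -> (not Q -> N) = True -> False = False
G or W = False or True = True
(G or W) -> N = True -> False = False
(W -> (not Q -> N)) and ((G or W) -> N) = False and False = False
not ((W -> (not Q -> N)) and ((G or W) -> N)) = not False = True
Hence Statement 3 is true.

3 of the 3 statements are true.

3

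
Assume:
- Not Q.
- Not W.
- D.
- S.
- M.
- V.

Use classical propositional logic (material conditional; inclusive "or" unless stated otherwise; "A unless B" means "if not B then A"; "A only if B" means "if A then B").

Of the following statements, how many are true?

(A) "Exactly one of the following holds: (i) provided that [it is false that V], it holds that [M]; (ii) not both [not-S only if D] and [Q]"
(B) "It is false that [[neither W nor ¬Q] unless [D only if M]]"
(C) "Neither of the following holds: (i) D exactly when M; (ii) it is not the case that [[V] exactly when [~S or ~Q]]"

(A): Parsed as (¬V → M) ⊕ ((¬S → D) ↑ Q)

¬V = ¬T = F
¬V → M = F → T = T
¬S = ¬T = F
¬S → D = F → T = T
(¬S → D) ↑ Q = T ↑ F = T
(¬V → M) ⊕ ((¬S → D) ↑ Q) = T ⊕ T = F
Hence (A) is false.

(B): Formalization: ¬((W ↓ ¬Q) ∨ (D → M))

¬Q = ¬F = T
W ↓ ¬Q = F ↓ T = F
D → M = T → T = T
(W ↓ ¬Q) ∨ (D → M) = F ∨ T = T
¬((W ↓ ¬Q) ∨ (D → M)) = ¬T = F
So (B) is false.

(C): Formalization: (D ↔ M) ↓ ¬(V ↔ (¬S ∨ ¬Q))

D ↔ M = T ↔ T = T
¬S = ¬T = F
¬Q = ¬F = T
¬S ∨ ¬Q = F ∨ T = T
V ↔ (¬S ∨ ¬Q) = T ↔ T = T
¬(V ↔ (¬S ∨ ¬Q)) = ¬T = F
(D ↔ M) ↓ ¬(V ↔ (¬S ∨ ¬Q)) = T ↓ F = F
Hence (C) is false.

Count: 0.

0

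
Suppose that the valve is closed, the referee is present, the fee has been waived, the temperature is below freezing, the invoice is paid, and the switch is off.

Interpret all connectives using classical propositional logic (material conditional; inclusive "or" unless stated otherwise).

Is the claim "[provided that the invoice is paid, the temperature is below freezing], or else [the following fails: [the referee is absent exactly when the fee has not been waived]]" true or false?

True.

Let V = "the invoice is paid" (T), Q = "the temperature is below freezing" (T), L = "the referee is present" (T), W = "the fee has been waived" (T).
In symbols: (V → Q) ∨ ¬(¬L ↔ ¬W)

V → Q = T → T = T
¬L = ¬T = F
¬W = ¬T = F
¬L ↔ ¬W = F ↔ F = T
¬(¬L ↔ ¬W) = ¬T = F
(V → Q) ∨ ¬(¬L ↔ ¬W) = T ∨ F = T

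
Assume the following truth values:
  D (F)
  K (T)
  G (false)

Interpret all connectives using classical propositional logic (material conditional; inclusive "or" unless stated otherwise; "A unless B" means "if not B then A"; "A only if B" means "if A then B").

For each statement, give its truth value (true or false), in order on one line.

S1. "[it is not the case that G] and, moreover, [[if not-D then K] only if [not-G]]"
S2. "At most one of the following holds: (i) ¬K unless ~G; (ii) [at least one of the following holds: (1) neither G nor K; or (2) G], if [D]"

S1: In symbols: not G and ((not D -> K) -> not G)

not G = not False = True
not D = not False = True
not D -> K = True -> True = True
not G = not False = True
(not D -> K) -> not G = True -> True = True
not G and ((not D -> K) -> not G) = True and True = True
Hence S1 is true.

S2: Parsed as (not K or not G) nand (D -> ((G nor K) or G))

not K = not True = False
not G = not False = True
not K or not G = False or True = True
G nor K = False nor True = False
(G nor K) or G = False or False = False
D -> ((G nor K) or G) = False -> False = True
(not K or not G) nand (D -> ((G nor K) or G)) = True nand True = False
Thus S2 is false.

S1 True / S2 False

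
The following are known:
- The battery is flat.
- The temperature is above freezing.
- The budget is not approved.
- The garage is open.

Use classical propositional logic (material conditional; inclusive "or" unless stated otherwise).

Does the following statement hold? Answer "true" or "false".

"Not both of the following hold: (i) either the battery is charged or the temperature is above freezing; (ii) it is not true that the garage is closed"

Let K = "the battery is charged" (F), G = "the temperature is below freezing" (F), N = "the garage is closed" (F).
Formalization: (K ∨ ¬G) ↑ ¬N

¬G = ¬F = T
K ∨ ¬G = F ∨ T = T
¬N = ¬F = T
(K ∨ ¬G) ↑ ¬N = T ↑ T = F

False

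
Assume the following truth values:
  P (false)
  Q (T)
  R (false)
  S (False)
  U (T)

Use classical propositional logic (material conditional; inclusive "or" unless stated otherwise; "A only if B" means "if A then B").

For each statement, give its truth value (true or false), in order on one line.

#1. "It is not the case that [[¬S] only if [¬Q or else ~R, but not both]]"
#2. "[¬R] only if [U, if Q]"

#1 false, #2 true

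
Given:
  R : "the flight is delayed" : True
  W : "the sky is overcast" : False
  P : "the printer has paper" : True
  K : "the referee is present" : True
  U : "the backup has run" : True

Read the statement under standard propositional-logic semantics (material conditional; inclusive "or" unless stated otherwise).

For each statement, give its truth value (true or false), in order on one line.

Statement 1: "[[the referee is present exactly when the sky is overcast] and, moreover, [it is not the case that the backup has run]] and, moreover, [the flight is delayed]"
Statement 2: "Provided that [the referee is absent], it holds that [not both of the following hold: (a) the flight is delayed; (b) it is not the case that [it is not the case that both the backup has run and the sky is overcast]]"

Statement 1 False / Statement 2 True

Statement 1: This is ((K ↔ W) ∧ ¬U) ∧ R.

K ↔ W = T ↔ F = F
¬U = ¬T = F
(K ↔ W) ∧ ¬U = F ∧ F = F
((K ↔ W) ∧ ¬U) ∧ R = F ∧ T = F
Thus Statement 1 is false.

Statement 2: In symbols: ¬K → (R ↑ ¬(U ↑ W))

¬K = ¬T = F
U ↑ W = T ↑ F = T
¬(U ↑ W) = ¬T = F
R ↑ ¬(U ↑ W) = T ↑ F = T
¬K → (R ↑ ¬(U ↑ W)) = F → T = T
Hence Statement 2 is true.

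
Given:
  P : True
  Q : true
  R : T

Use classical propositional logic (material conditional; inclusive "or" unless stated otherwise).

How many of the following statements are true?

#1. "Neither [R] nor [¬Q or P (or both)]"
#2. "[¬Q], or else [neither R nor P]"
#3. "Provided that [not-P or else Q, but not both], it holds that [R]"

#1: In symbols: R nor (not Q or P)

not Q = not True = False
not Q or P = False or True = True
R nor (not Q or P) = True nor True = False
So #1 is false.

#2: Formalization: not Q or (R nor P)

not Q = not True = False
R nor P = True nor True = False
not Q or (R nor P) = False or False = False
Thus #2 is false.

#3: This is (not P xor Q) -> R.

not P = not True = False
not P xor Q = False xor True = True
(not P xor Q) -> R = True -> True = True
Thus #3 is true.

True statements: 1 (#3).

1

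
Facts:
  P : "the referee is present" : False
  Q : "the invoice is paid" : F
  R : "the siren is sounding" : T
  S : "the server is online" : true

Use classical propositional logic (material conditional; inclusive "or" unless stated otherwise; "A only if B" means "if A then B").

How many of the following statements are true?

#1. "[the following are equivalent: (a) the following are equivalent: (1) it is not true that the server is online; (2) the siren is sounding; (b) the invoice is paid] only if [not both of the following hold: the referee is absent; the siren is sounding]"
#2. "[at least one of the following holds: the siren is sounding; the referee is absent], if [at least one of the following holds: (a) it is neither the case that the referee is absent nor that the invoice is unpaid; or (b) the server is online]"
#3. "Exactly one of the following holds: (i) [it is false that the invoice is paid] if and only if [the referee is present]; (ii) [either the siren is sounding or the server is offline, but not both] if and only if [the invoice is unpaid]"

2

#1: Parsed as ((not S iff R) iff Q) -> (not P nand R)

not S = not True = False
not S iff R = False iff True = False
(not S iff R) iff Q = False iff False = True
not P = not False = True
not P nand R = True nand True = False
((not S iff R) iff Q) -> (not P nand R) = True -> False = False
Thus #1 is false.

#2: This is ((not P nor not Q) or S) -> (R or not P).

not P = not False = True
not Q = not False = True
not P nor not Q = True nor True = False
(not P nor not Q) or S = False or True = True
not P = not False = True
R or not P = True or True = True
((not P nor not Q) or S) -> (R or not P) = True -> True = True
So #2 is true.

#3: Parsed as (not Q iff P) xor ((R xor not S) iff not Q)

not Q = not False = True
not Q iff P = True iff False = False
not S = not True = False
R xor not S = True xor False = True
not Q = not False = True
(R xor not S) iff not Q = True iff True = True
(not Q iff P) xor ((R xor not S) iff not Q) = False xor True = True
Thus #3 is true.

Count: 2.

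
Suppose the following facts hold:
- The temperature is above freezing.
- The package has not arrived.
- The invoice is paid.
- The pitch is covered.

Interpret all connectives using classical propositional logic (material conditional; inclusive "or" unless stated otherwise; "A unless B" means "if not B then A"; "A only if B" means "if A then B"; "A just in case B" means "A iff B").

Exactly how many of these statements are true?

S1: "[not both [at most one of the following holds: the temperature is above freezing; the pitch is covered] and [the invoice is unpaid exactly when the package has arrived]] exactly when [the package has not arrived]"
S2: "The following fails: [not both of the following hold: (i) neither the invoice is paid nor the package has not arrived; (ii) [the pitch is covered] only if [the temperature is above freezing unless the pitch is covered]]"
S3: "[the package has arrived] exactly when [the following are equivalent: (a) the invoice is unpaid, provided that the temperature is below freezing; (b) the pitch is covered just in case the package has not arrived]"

Let P = "the temperature is below freezing" (False), S = "the pitch is covered" (True), R = "the invoice is paid" (True), Q = "the package has arrived" (False).

S1: In symbols: ((not P nand S) nand (not R iff Q)) iff not Q

not P = not False = True
not P nand S = True nand True = False
not R = not True = False
not R iff Q = False iff False = True
(not P nand S) nand (not R iff Q) = False nand True = True
not Q = not False = True
((not P nand S) nand (not R iff Q)) iff not Q = True iff True = True
Hence S1 is true.

S2: In symbols: not ((R nor not Q) nand (S -> (not P or S)))

not Q = not False = True
R nor not Q = True nor True = False
not P = not False = True
not P or S = True or True = True
S -> (not P or S) = True -> True = True
(R nor not Q) nand (S -> (not P or S)) = False nand True = True
not ((R nor not Q) nand (S -> (not P or S))) = not True = False
Thus S2 is false.

S3: Formalization: Q iff ((P -> not R) iff (S iff not Q))

not R = not True = False
P -> not R = False -> False = True
not Q = not False = True
S iff not Q = True iff True = True
(P -> not R) iff (S iff not Q) = True iff True = True
Q iff ((P -> not R) iff (S iff not Q)) = False iff True = False
Hence S3 is false.

True statements: 1 (S1).

1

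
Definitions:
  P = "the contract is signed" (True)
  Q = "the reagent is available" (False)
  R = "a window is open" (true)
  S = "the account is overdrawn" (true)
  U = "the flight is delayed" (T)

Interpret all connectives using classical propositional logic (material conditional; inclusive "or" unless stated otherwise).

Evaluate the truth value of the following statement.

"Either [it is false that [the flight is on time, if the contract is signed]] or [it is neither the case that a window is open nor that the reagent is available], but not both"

Formalization: ¬(P → ¬U) ⊕ (R ↓ Q)

¬U = ¬T = F
P → ¬U = T → F = F
¬(P → ¬U) = ¬F = T
R ↓ Q = T ↓ F = F
¬(P → ¬U) ⊕ (R ↓ Q) = T ⊕ F = T

True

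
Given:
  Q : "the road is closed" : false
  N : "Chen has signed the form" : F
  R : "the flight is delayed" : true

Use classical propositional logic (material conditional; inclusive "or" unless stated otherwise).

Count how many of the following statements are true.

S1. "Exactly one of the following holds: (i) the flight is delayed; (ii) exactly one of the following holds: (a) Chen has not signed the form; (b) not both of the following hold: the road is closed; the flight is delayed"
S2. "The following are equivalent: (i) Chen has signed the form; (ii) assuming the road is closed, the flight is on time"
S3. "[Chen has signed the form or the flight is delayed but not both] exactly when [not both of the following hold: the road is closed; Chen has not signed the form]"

2

S1: In symbols: R ⊕ (¬N ⊕ (Q ↑ R))

¬N = ¬F = T
Q ↑ R = F ↑ T = T
¬N ⊕ (Q ↑ R) = T ⊕ T = F
R ⊕ (¬N ⊕ (Q ↑ R)) = T ⊕ F = T
Thus S1 is true.

S2: Formalization: N ↔ (Q → ¬R)

¬R = ¬T = F
Q → ¬R = F → F = T
N ↔ (Q → ¬R) = F ↔ T = F
Thus S2 is false.

S3: Formalization: (N ⊕ R) ↔ (Q ↑ ¬N)

N ⊕ R = F ⊕ T = T
¬N = ¬F = T
Q ↑ ¬N = F ↑ T = T
(N ⊕ R) ↔ (Q ↑ ¬N) = T ↔ T = T
Thus S3 is true.

True statements: 2 (S1, S3).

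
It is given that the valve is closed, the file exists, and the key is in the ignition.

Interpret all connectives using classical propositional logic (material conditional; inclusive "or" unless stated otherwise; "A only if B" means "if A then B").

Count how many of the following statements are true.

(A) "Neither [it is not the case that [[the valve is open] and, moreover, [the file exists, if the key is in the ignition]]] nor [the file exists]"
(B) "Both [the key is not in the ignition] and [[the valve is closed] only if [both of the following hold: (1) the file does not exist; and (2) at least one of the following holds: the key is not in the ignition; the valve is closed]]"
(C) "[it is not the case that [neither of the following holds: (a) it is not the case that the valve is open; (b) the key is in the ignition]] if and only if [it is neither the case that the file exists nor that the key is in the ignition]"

0

Let P = "the valve is open" (False), R = "the key is in the ignition" (True), Q = "the file exists" (True).

(A): Parsed as not (P and (R -> Q)) nor Q

R -> Q = True -> True = True
P and (R -> Q) = False and True = False
not (P and (R -> Q)) = not False = True
not (P and (R -> Q)) nor Q = True nor True = False
Hence (A) is false.

(B): This is not R and (not P -> (not Q and (not R or not P))).

not R = not True = False
not P = not False = True
not Q = not True = False
not R = not True = False
not P = not False = True
not R or not P = False or True = True
not Q and (not R or not P) = False and True = False
not P -> (not Q and (not R or not P)) = True -> False = False
not R and (not P -> (not Q and (not R or not P))) = False and False = False
Hence (B) is false.

(C): Formalization: not (not P nor R) iff (Q nor R)

not P = not False = True
not P nor R = True nor True = False
not (not P nor R) = not False = True
Q nor R = True nor True = False
not (not P nor R) iff (Q nor R) = True iff False = False
So (C) is false.

Count: 0.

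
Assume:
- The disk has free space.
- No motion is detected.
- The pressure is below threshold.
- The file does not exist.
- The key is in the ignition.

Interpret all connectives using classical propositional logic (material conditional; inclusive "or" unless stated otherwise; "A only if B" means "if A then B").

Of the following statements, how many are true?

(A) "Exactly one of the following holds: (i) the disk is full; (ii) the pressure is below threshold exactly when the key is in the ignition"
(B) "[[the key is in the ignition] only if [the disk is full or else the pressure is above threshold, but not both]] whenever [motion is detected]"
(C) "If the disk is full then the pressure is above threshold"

Let S = "the disk is full" (False), W = "the pressure is above threshold" (False), N = "the key is in the ignition" (True), K = "motion is detected" (False).

(A): Formalization: S xor (not W iff N)

not W = not False = True
not W iff N = True iff True = True
S xor (not W iff N) = False xor True = True
So (A) is true.

(B): Parsed as K -> (N -> (S xor W))

S xor W = False xor False = False
N -> (S xor W) = True -> False = False
K -> (N -> (S xor W)) = False -> False = True
So (B) is true.

(C): This is S -> W.

S -> W = False -> False = True
Thus (C) is true.

Count: 3.

3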